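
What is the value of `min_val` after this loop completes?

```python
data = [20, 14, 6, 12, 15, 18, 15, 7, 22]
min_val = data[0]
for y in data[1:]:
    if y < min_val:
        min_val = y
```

Let's trace through this code step by step.

Initialize: data = [20, 14, 6, 12, 15, 18, 15, 7, 22]
Initialize: min_val = 20
Entering loop: for y in data[1:]:
After iteration 1: y = 14, min_val = 14
After iteration 2: y = 6, min_val = 6
After iteration 3: y = 12, min_val = 6
After iteration 4: y = 15, min_val = 6
After iteration 5: y = 18, min_val = 6
After iteration 6: y = 15, min_val = 6
After iteration 7: y = 7, min_val = 6
After iteration 8: y = 22, min_val = 6
Loop ends.

Final answer: 6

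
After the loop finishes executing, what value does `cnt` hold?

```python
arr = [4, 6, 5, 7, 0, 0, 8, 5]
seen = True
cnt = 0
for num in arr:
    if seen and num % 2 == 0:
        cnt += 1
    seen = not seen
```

Let's trace through this code step by step.

Initialize: arr = [4, 6, 5, 7, 0, 0, 8, 5]
Initialize: seen = True
Initialize: cnt = 0
Entering loop: for num in arr:
After iteration 1: num = 4, seen = False, cnt = 1
After iteration 2: num = 6, seen = True, cnt = 1
After iteration 3: num = 5, seen = False, cnt = 1
After iteration 4: num = 7, seen = True, cnt = 1
After iteration 5: num = 0, seen = False, cnt = 2
After iteration 6: num = 0, seen = True, cnt = 2
After iteration 7: num = 8, seen = False, cnt = 3
After iteration 8: num = 5, seen = True, cnt = 3
Loop ends.

Final answer: 3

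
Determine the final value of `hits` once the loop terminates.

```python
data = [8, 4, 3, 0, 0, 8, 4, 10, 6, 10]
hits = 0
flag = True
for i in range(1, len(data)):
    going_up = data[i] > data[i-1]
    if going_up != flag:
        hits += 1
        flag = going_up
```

Let's trace through this code step by step.

Initialize: data = [8, 4, 3, 0, 0, 8, 4, 10, 6, 10]
Initialize: hits = 0
Initialize: flag = True
Entering loop: for i in range(1, len(data)):
After iteration 1: i = 1, hits = 1, flag = False, going_up = False
After iteration 2: i = 2, hits = 1, flag = False, going_up = False
After iteration 3: i = 3, hits = 1, flag = False, going_up = False
After iteration 4: i = 4, hits = 1, flag = False, going_up = False
After iteration 5: i = 5, hits = 2, flag = True, going_up = True
After iteration 6: i = 6, hits = 3, flag = False, going_up = False
After iteration 7: i = 7, hits = 4, flag = True, going_up = True
After iteration 8: i = 8, hits = 5, flag = False, going_up = False
After iteration 9: i = 9, hits = 6, flag = True, going_up = True
Loop ends.

Final answer: 6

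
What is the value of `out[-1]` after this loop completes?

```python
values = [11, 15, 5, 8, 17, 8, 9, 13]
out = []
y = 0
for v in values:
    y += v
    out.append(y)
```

Let's trace through this code step by step.

Initialize: values = [11, 15, 5, 8, 17, 8, 9, 13]
Initialize: out = []
Initialize: y = 0
Entering loop: for v in values:
After iteration 1: v = 11, out = [11], y = 11
After iteration 2: v = 15, out = [11, 26], y = 26
After iteration 3: v = 5, out = [11, 26, 31], y = 31
After iteration 4: v = 8, out = [11, 26, 31, 39], y = 39
After iteration 5: v = 17, out = [11, 26, 31, 39, 56], y = 56
After iteration 6: v = 8, out = [11, 26, 31, 39, 56, 64], y = 64
After iteration 7: v = 9, out = [11, 26, 31, 39, 56, 64, 73], y = 73
After iteration 8: v = 13, out = [11, 26, 31, 39, 56, 64, 73, 86], y = 86
Loop ends.
out[-1] = 86

Final answer: 86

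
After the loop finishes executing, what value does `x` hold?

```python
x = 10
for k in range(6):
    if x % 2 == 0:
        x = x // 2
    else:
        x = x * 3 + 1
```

Let's trace through this code step by step.

Initialize: x = 10
Entering loop: for k in range(6):
After iteration 1: k = 0, x = 5
After iteration 2: k = 1, x = 16
After iteration 3: k = 2, x = 8
After iteration 4: k = 3, x = 4
After iteration 5: k = 4, x = 2
After iteration 6: k = 5, x = 1
Loop ends.

Final answer: 1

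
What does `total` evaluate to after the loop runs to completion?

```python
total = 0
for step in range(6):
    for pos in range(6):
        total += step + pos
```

Let's trace through this code step by step.

Initialize: total = 0
Entering loop: for step in range(6):
After iteration 1: step = 0, total = 15
After iteration 2: step = 1, total = 36
After iteration 3: step = 2, total = 63
After iteration 4: step = 3, total = 96
After iteration 5: step = 4, total = 135
After iteration 6: step = 5, total = 180
Loop ends.

Final answer: 180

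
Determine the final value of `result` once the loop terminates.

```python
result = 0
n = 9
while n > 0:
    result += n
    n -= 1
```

Let's trace through this code step by step.

Initialize: result = 0
Initialize: n = 9
Entering loop: while n > 0:
After iteration 1: result = 9, n = 8
After iteration 2: result = 17, n = 7
After iteration 3: result = 24, n = 6
After iteration 4: result = 30, n = 5
After iteration 5: result = 35, n = 4
After iteration 6: result = 39, n = 3
After iteration 7: result = 42, n = 2
After iteration 8: result = 44, n = 1
After iteration 9: result = 45, n = 0
Loop ends.

Final answer: 45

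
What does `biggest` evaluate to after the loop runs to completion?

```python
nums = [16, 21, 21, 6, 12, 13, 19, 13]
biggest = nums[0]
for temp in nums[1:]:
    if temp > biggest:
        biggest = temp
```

Let's trace through this code step by step.

Initialize: nums = [16, 21, 21, 6, 12, 13, 19, 13]
Initialize: biggest = 16
Entering loop: for temp in nums[1:]:
After iteration 1: temp = 21, biggest = 21
After iteration 2: temp = 21, biggest = 21
After iteration 3: temp = 6, biggest = 21
After iteration 4: temp = 12, biggest = 21
After iteration 5: temp = 13, biggest = 21
After iteration 6: temp = 19, biggest = 21
After iteration 7: temp = 13, biggest = 21
Loop ends.

Final answer: 21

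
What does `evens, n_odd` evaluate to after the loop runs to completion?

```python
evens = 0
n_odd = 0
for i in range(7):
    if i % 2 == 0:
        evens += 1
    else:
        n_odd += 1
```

Let's trace through this code step by step.

Initialize: evens = 0
Initialize: n_odd = 0
Entering loop: for i in range(7):
After iteration 1: i = 0, evens = 1, n_odd = 0
After iteration 2: i = 1, evens = 1, n_odd = 1
After iteration 3: i = 2, evens = 2, n_odd = 1
After iteration 4: i = 3, evens = 2, n_odd = 2
After iteration 5: i = 4, evens = 3, n_odd = 2
After iteration 6: i = 5, evens = 3, n_odd = 3
After iteration 7: i = 6, evens = 4, n_odd = 3
Loop ends.

Final answer: 4, 3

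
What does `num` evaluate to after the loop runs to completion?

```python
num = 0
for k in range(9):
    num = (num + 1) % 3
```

Let's trace through this code step by step.

Initialize: num = 0
Entering loop: for k in range(9):
After iteration 1: k = 0, num = 1
After iteration 2: k = 1, num = 2
After iteration 3: k = 2, num = 0
After iteration 4: k = 3, num = 1
After iteration 5: k = 4, num = 2
After iteration 6: k = 5, num = 0
After iteration 7: k = 6, num = 1
After iteration 8: k = 7, num = 2
After iteration 9: k = 8, num = 0
Loop ends.

Final answer: 0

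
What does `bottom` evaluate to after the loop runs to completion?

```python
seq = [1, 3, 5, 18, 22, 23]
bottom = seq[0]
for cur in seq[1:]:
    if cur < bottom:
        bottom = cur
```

Let's trace through this code step by step.

Initialize: seq = [1, 3, 5, 18, 22, 23]
Initialize: bottom = 1
Entering loop: for cur in seq[1:]:
After iteration 1: cur = 3, bottom = 1
After iteration 2: cur = 5, bottom = 1
After iteration 3: cur = 18, bottom = 1
After iteration 4: cur = 22, bottom = 1
After iteration 5: cur = 23, bottom = 1
Loop ends.

Final answer: 1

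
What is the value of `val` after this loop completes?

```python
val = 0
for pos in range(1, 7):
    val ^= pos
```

Let's trace through this code step by step.

Initialize: val = 0
Entering loop: for pos in range(1, 7):
After iteration 1: pos = 1, val = 1
After iteration 2: pos = 2, val = 3
After iteration 3: pos = 3, val = 0
After iteration 4: pos = 4, val = 4
After iteration 5: pos = 5, val = 1
After iteration 6: pos = 6, val = 7
Loop ends.

Final answer: 7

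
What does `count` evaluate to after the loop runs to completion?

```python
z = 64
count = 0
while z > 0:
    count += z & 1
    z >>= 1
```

Let's trace through this code step by step.

Initialize: z = 64
Initialize: count = 0
Entering loop: while z > 0:
After iteration 1: z = 32, count = 0
After iteration 2: z = 16, count = 0
After iteration 3: z = 8, count = 0
After iteration 4: z = 4, count = 0
After iteration 5: z = 2, count = 0
After iteration 6: z = 1, count = 0
After iteration 7: z = 0, count = 1
Loop ends.

Final answer: 1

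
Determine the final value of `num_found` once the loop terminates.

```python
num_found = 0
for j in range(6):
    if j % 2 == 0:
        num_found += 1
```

Let's trace through this code step by step.

Initialize: num_found = 0
Entering loop: for j in range(6):
After iteration 1: j = 0, num_found = 1
After iteration 2: j = 1, num_found = 1
After iteration 3: j = 2, num_found = 2
After iteration 4: j = 3, num_found = 2
After iteration 5: j = 4, num_found = 3
After iteration 6: j = 5, num_found = 3
Loop ends.

Final answer: 3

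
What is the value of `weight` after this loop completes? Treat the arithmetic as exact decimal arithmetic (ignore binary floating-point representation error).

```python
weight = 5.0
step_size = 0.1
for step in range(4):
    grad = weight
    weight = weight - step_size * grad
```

Let's trace through this code step by step.

Initialize: weight = 5.0
Initialize: step_size = 0.1
Entering loop: for step in range(4):
After iteration 1: step = 0, weight = 4.5, grad = 5.0
After iteration 2: step = 1, weight = 4.05, grad = 4.5
After iteration 3: step = 2, weight = 3.645, grad = 4.05
After iteration 4: step = 3, weight = 3.2805, grad = 3.645
Loop ends.

Final answer: 3.2805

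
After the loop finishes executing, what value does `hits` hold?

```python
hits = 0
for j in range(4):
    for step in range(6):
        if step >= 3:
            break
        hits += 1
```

Let's trace through this code step by step.

Initialize: hits = 0
Entering loop: for j in range(4):
After iteration 1: j = 0, hits = 3
After iteration 2: j = 1, hits = 6
After iteration 3: j = 2, hits = 9
After iteration 4: j = 3, hits = 12
Loop ends.

Final answer: 12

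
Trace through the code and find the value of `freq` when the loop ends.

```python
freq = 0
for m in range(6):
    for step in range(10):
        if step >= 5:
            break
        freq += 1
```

Let's trace through this code step by step.

Initialize: freq = 0
Entering loop: for m in range(6):
After iteration 1: m = 0, freq = 5
After iteration 2: m = 1, freq = 10
After iteration 3: m = 2, freq = 15
After iteration 4: m = 3, freq = 20
After iteration 5: m = 4, freq = 25
After iteration 6: m = 5, freq = 30
Loop ends.

Final answer: 30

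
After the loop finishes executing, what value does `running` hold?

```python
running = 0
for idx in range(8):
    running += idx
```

Let's trace through this code step by step.

Initialize: running = 0
Entering loop: for idx in range(8):
After iteration 1: idx = 0, running = 0
After iteration 2: idx = 1, running = 1
After iteration 3: idx = 2, running = 3
After iteration 4: idx = 3, running = 6
After iteration 5: idx = 4, running = 10
After iteration 6: idx = 5, running = 15
After iteration 7: idx = 6, running = 21
After iteration 8: idx = 7, running = 28
Loop ends.

Final answer: 28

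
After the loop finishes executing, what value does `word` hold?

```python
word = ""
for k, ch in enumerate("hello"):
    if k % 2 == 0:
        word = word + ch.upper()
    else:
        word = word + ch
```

Let's trace through this code step by step.

Initialize: word = ''
Entering loop: for k, ch in enumerate("hello"):
After iteration 1: k = 0, ch = 'h', word = 'H'
After iteration 2: k = 1, ch = 'e', word = 'He'
After iteration 3: k = 2, ch = 'l', word = 'HeL'
After iteration 4: k = 3, ch = 'l', word = 'HeLl'
After iteration 5: k = 4, ch = 'o', word = 'HeLlO'
Loop ends.

Final answer: 'HeLlO'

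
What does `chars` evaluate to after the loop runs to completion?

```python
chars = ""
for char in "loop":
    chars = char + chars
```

Let's trace through this code step by step.

Initialize: chars = ''
Entering loop: for char in "loop":
After iteration 1: char = 'l', chars = 'l'
After iteration 2: char = 'o', chars = 'ol'
After iteration 3: char = 'o', chars = 'ool'
After iteration 4: char = 'p', chars = 'pool'
Loop ends.

Final answer: 'pool'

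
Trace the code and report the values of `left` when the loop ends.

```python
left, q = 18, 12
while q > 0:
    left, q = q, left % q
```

Let's trace through this code step by step.

Initialize: left = 18
Initialize: q = 12
Entering loop: while q > 0:
After iteration 1: left = 12, q = 6
After iteration 2: left = 6, q = 0
Loop ends.

Final answer: 6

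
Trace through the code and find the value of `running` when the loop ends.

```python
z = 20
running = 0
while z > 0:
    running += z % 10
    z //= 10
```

Let's trace through this code step by step.

Initialize: z = 20
Initialize: running = 0
Entering loop: while z > 0:
After iteration 1: z = 2, running = 0
After iteration 2: z = 0, running = 2
Loop ends.

Final answer: 2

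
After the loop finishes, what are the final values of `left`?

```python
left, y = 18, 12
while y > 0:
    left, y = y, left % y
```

Let's trace through this code step by step.

Initialize: left = 18
Initialize: y = 12
Entering loop: while y > 0:
After iteration 1: left = 12, y = 6
After iteration 2: left = 6, y = 0
Loop ends.

Final answer: 6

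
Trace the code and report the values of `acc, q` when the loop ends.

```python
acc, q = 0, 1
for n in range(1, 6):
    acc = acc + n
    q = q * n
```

Let's trace through this code step by step.

Initialize: acc = 0
Initialize: q = 1
Entering loop: for n in range(1, 6):
After iteration 1: n = 1, acc = 1, q = 1
After iteration 2: n = 2, acc = 3, q = 2
After iteration 3: n = 3, acc = 6, q = 6
After iteration 4: n = 4, acc = 10, q = 24
After iteration 5: n = 5, acc = 15, q = 120
Loop ends.

Final answer: 15, 120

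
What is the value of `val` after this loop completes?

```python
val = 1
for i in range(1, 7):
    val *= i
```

Let's trace through this code step by step.

Initialize: val = 1
Entering loop: for i in range(1, 7):
After iteration 1: i = 1, val = 1
After iteration 2: i = 2, val = 2
After iteration 3: i = 3, val = 6
After iteration 4: i = 4, val = 24
After iteration 5: i = 5, val = 120
After iteration 6: i = 6, val = 720
Loop ends.

Final answer: 720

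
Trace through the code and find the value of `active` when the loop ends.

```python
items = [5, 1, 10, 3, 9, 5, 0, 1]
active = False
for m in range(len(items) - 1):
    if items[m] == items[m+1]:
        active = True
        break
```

Let's trace through this code step by step.

Initialize: items = [5, 1, 10, 3, 9, 5, 0, 1]
Initialize: active = False
Entering loop: for m in range(len(items) - 1):
After iteration 1: m = 0, active = False
After iteration 2: m = 1, active = False
After iteration 3: m = 2, active = False
After iteration 4: m = 3, active = False
After iteration 5: m = 4, active = False
After iteration 6: m = 5, active = False
After iteration 7: m = 6, active = False
Loop ends.

Final answer: False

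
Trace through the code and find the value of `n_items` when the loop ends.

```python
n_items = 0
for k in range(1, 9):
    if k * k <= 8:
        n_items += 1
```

Let's trace through this code step by step.

Initialize: n_items = 0
Entering loop: for k in range(1, 9):
After iteration 1: k = 1, n_items = 1
After iteration 2: k = 2, n_items = 2
After iteration 3: k = 3, n_items = 2
After iteration 4: k = 4, n_items = 2
After iteration 5: k = 5, n_items = 2
After iteration 6: k = 6, n_items = 2
After iteration 7: k = 7, n_items = 2
After iteration 8: k = 8, n_items = 2
Loop ends.

Final answer: 2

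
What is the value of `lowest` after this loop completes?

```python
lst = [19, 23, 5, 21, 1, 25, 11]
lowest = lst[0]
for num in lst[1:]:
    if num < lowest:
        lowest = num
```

Let's trace through this code step by step.

Initialize: lst = [19, 23, 5, 21, 1, 25, 11]
Initialize: lowest = 19
Entering loop: for num in lst[1:]:
After iteration 1: num = 23, lowest = 19
After iteration 2: num = 5, lowest = 5
After iteration 3: num = 21, lowest = 5
After iteration 4: num = 1, lowest = 1
After iteration 5: num = 25, lowest = 1
After iteration 6: num = 11, lowest = 1
Loop ends.

Final answer: 1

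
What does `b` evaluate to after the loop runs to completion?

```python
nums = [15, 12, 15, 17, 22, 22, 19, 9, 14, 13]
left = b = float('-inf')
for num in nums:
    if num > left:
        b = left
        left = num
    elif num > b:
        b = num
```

Let's trace through this code step by step.

Initialize: nums = [15, 12, 15, 17, 22, 22, 19, 9, 14, 13]
Initialize: left = -inf
Initialize: b = -inf
Entering loop: for num in nums:
After iteration 1: num = 15, left = 15, b = -inf
After iteration 2: num = 12, left = 15, b = 12
After iteration 3: num = 15, left = 15, b = 15
After iteration 4: num = 17, left = 17, b = 15
After iteration 5: num = 22, left = 22, b = 17
After iteration 6: num = 22, left = 22, b = 22
After iteration 7: num = 19, left = 22, b = 22
After iteration 8: num = 9, left = 22, b = 22
After iteration 9: num = 14, left = 22, b = 22
After iteration 10: num = 13, left = 22, b = 22
Loop ends.

Final answer: 22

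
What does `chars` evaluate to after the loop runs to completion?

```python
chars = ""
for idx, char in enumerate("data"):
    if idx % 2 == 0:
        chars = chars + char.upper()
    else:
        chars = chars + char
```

Let's trace through this code step by step.

Initialize: chars = ''
Entering loop: for idx, char in enumerate("data"):
After iteration 1: idx = 0, char = 'd', chars = 'D'
After iteration 2: idx = 1, char = 'a', chars = 'Da'
After iteration 3: idx = 2, char = 't', chars = 'DaT'
After iteration 4: idx = 3, char = 'a', chars = 'DaTa'
Loop ends.

Final answer: 'DaTa'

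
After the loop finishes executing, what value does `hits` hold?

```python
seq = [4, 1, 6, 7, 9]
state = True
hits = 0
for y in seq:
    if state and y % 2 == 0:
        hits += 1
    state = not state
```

Let's trace through this code step by step.

Initialize: seq = [4, 1, 6, 7, 9]
Initialize: state = True
Initialize: hits = 0
Entering loop: for y in seq:
After iteration 1: y = 4, state = False, hits = 1
After iteration 2: y = 1, state = True, hits = 1
After iteration 3: y = 6, state = False, hits = 2
After iteration 4: y = 7, state = True, hits = 2
After iteration 5: y = 9, state = False, hits = 2
Loop ends.

Final answer: 2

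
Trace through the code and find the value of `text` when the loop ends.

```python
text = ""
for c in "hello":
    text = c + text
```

Let's trace through this code step by step.

Initialize: text = ''
Entering loop: for c in "hello":
After iteration 1: c = 'h', text = 'h'
After iteration 2: c = 'e', text = 'eh'
After iteration 3: c = 'l', text = 'leh'
After iteration 4: c = 'l', text = 'lleh'
After iteration 5: c = 'o', text = 'olleh'
Loop ends.

Final answer: 'olleh'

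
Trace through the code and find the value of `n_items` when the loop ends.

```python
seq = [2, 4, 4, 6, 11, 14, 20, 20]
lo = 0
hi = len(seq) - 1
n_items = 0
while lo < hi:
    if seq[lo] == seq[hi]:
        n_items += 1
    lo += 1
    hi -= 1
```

Let's trace through this code step by step.

Initialize: seq = [2, 4, 4, 6, 11, 14, 20, 20]
Initialize: lo = 0
Initialize: hi = 7
Initialize: n_items = 0
Entering loop: while lo < hi:
After iteration 1: lo = 1, hi = 6, n_items = 0
After iteration 2: lo = 2, hi = 5, n_items = 0
After iteration 3: lo = 3, hi = 4, n_items = 0
After iteration 4: lo = 4, hi = 3, n_items = 0
Loop ends.

Final answer: 0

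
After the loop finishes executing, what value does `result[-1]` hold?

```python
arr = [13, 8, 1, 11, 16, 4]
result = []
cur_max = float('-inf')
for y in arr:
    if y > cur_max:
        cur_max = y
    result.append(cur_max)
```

Let's trace through this code step by step.

Initialize: arr = [13, 8, 1, 11, 16, 4]
Initialize: result = []
Initialize: cur_max = -inf
Entering loop: for y in arr:
After iteration 1: y = 13, result = [13], cur_max = 13
After iteration 2: y = 8, result = [13, 13], cur_max = 13
After iteration 3: y = 1, result = [13, 13, 13], cur_max = 13
After iteration 4: y = 11, result = [13, 13, 13, 13], cur_max = 13
After iteration 5: y = 16, result = [13, 13, 13, 13, 16], cur_max = 16
After iteration 6: y = 4, result = [13, 13, 13, 13, 16, 16], cur_max = 16
Loop ends.
result[-1] = 16

Final answer: 16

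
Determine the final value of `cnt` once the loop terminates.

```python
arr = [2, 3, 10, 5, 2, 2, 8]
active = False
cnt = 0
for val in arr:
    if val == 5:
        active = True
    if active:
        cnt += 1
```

Let's trace through this code step by step.

Initialize: arr = [2, 3, 10, 5, 2, 2, 8]
Initialize: active = False
Initialize: cnt = 0
Entering loop: for val in arr:
After iteration 1: val = 2, active = False, cnt = 0
After iteration 2: val = 3, active = False, cnt = 0
After iteration 3: val = 10, active = False, cnt = 0
After iteration 4: val = 5, active = True, cnt = 1
After iteration 5: val = 2, active = True, cnt = 2
After iteration 6: val = 2, active = True, cnt = 3
After iteration 7: val = 8, active = True, cnt = 4
Loop ends.

Final answer: 4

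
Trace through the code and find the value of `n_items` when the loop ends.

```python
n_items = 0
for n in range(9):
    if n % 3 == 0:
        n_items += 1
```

Let's trace through this code step by step.

Initialize: n_items = 0
Entering loop: for n in range(9):
After iteration 1: n = 0, n_items = 1
After iteration 2: n = 1, n_items = 1
After iteration 3: n = 2, n_items = 1
After iteration 4: n = 3, n_items = 2
After iteration 5: n = 4, n_items = 2
After iteration 6: n = 5, n_items = 2
After iteration 7: n = 6, n_items = 3
After iteration 8: n = 7, n_items = 3
After iteration 9: n = 8, n_items = 3
Loop ends.

Final answer: 3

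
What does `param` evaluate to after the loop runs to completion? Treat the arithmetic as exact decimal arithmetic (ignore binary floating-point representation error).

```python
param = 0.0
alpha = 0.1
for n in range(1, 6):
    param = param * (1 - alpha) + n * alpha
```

Let's trace through this code step by step.

Initialize: param = 0.0
Initialize: alpha = 0.1
Entering loop: for n in range(1, 6):
After iteration 1: n = 1, param = 0.1
After iteration 2: n = 2, param = 0.29
After iteration 3: n = 3, param = 0.561
After iteration 4: n = 4, param = 0.9049
After iteration 5: n = 5, param = 1.31441
Loop ends.

Final answer: 1.31441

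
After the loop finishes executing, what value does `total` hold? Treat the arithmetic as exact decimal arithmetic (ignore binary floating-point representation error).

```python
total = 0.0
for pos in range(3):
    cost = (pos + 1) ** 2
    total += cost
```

Let's trace through this code step by step.

Initialize: total = 0.0
Entering loop: for pos in range(3):
After iteration 1: pos = 0, total = 1.0, cost = 1
After iteration 2: pos = 1, total = 5.0, cost = 4
After iteration 3: pos = 2, total = 14.0, cost = 9
Loop ends.

Final answer: 14.0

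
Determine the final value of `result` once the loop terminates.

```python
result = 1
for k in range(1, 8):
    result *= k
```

Let's trace through this code step by step.

Initialize: result = 1
Entering loop: for k in range(1, 8):
After iteration 1: k = 1, result = 1
After iteration 2: k = 2, result = 2
After iteration 3: k = 3, result = 6
After iteration 4: k = 4, result = 24
After iteration 5: k = 5, result = 120
After iteration 6: k = 6, result = 720
After iteration 7: k = 7, result = 5040
Loop ends.

Final answer: 5040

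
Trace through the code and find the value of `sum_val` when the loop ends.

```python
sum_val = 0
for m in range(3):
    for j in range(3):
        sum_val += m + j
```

Let's trace through this code step by step.

Initialize: sum_val = 0
Entering loop: for m in range(3):
After iteration 1: m = 0, sum_val = 3
After iteration 2: m = 1, sum_val = 9
After iteration 3: m = 2, sum_val = 18
Loop ends.

Final answer: 18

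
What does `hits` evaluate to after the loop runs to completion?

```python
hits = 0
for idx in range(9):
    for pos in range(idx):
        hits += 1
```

Let's trace through this code step by step.

Initialize: hits = 0
Entering loop: for idx in range(9):
After iteration 1: idx = 0, hits = 0
After iteration 2: idx = 1, hits = 1, pos = 0
After iteration 3: idx = 2, hits = 3, pos = 1
After iteration 4: idx = 3, hits = 6, pos = 2
After iteration 5: idx = 4, hits = 10, pos = 3
After iteration 6: idx = 5, hits = 15, pos = 4
After iteration 7: idx = 6, hits = 21, pos = 5
After iteration 8: idx = 7, hits = 28, pos = 6
After iteration 9: idx = 8, hits = 36, pos = 7
Loop ends.

Final answer: 36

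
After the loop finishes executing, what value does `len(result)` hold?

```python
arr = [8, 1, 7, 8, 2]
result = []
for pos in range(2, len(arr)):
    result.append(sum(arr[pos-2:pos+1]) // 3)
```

Let's trace through this code step by step.

Initialize: arr = [8, 1, 7, 8, 2]
Initialize: result = []
Entering loop: for pos in range(2, len(arr)):
After iteration 1: pos = 2, result = [5]
After iteration 2: pos = 3, result = [5, 5]
After iteration 3: pos = 4, result = [5, 5, 5]
Loop ends.
len(result) = 3

Final answer: 3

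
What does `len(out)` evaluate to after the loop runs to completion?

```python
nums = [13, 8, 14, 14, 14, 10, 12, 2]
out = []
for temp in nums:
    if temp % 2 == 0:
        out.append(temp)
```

Let's trace through this code step by step.

Initialize: nums = [13, 8, 14, 14, 14, 10, 12, 2]
Initialize: out = []
Entering loop: for temp in nums:
After iteration 1: temp = 13, out = []
After iteration 2: temp = 8, out = [8]
After iteration 3: temp = 14, out = [8, 14]
After iteration 4: temp = 14, out = [8, 14, 14]
After iteration 5: temp = 14, out = [8, 14, 14, 14]
After iteration 6: temp = 10, out = [8, 14, 14, 14, 10]
After iteration 7: temp = 12, out = [8, 14, 14, 14, 10, 12]
After iteration 8: temp = 2, out = [8, 14, 14, 14, 10, 12, 2]
Loop ends.
len(out) = 7

Final answer: 7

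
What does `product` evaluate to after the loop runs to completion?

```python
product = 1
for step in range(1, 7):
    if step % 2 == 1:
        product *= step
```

Let's trace through this code step by step.

Initialize: product = 1
Entering loop: for step in range(1, 7):
After iteration 1: step = 1, product = 1
After iteration 2: step = 2, product = 1
After iteration 3: step = 3, product = 3
After iteration 4: step = 4, product = 3
After iteration 5: step = 5, product = 15
After iteration 6: step = 6, product = 15
Loop ends.

Final answer: 15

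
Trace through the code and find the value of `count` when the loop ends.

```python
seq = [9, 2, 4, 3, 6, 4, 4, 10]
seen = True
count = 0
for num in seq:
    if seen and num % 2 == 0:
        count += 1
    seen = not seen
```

Let's trace through this code step by step.

Initialize: seq = [9, 2, 4, 3, 6, 4, 4, 10]
Initialize: seen = True
Initialize: count = 0
Entering loop: for num in seq:
After iteration 1: num = 9, seen = False, count = 0
After iteration 2: num = 2, seen = True, count = 0
After iteration 3: num = 4, seen = False, count = 1
After iteration 4: num = 3, seen = True, count = 1
After iteration 5: num = 6, seen = False, count = 2
After iteration 6: num = 4, seen = True, count = 2
After iteration 7: num = 4, seen = False, count = 3
After iteration 8: num = 10, seen = True, count = 3
Loop ends.

Final answer: 3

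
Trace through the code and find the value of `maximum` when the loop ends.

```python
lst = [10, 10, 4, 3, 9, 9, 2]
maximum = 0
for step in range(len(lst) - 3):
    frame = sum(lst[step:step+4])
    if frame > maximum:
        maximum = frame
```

Let's trace through this code step by step.

Initialize: lst = [10, 10, 4, 3, 9, 9, 2]
Initialize: maximum = 0
Entering loop: for step in range(len(lst) - 3):
After iteration 1: step = 0, maximum = 27, frame = 27
After iteration 2: step = 1, maximum = 27, frame = 26
After iteration 3: step = 2, maximum = 27, frame = 25
After iteration 4: step = 3, maximum = 27, frame = 23
Loop ends.

Final answer: 27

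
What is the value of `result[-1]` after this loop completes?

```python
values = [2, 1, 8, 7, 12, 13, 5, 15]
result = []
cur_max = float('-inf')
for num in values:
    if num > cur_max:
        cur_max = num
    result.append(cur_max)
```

Let's trace through this code step by step.

Initialize: values = [2, 1, 8, 7, 12, 13, 5, 15]
Initialize: result = []
Initialize: cur_max = -inf
Entering loop: for num in values:
After iteration 1: num = 2, result = [2], cur_max = 2
After iteration 2: num = 1, result = [2, 2], cur_max = 2
After iteration 3: num = 8, result = [2, 2, 8], cur_max = 8
After iteration 4: num = 7, result = [2, 2, 8, 8], cur_max = 8
After iteration 5: num = 12, result = [2, 2, 8, 8, 12], cur_max = 12
After iteration 6: num = 13, result = [2, 2, 8, 8, 12, 13], cur_max = 13
After iteration 7: num = 5, result = [2, 2, 8, 8, 12, 13, 13], cur_max = 13
After iteration 8: num = 15, result = [2, 2, 8, 8, 12, 13, 13, 15], cur_max = 15
Loop ends.
result[-1] = 15

Final answer: 15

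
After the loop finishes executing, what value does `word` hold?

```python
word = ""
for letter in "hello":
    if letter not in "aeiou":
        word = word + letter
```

Let's trace through this code step by step.

Initialize: word = ''
Entering loop: for letter in "hello":
After iteration 1: letter = 'h', word = 'h'
After iteration 2: letter = 'e', word = 'h'
After iteration 3: letter = 'l', word = 'hl'
After iteration 4: letter = 'l', word = 'hll'
After iteration 5: letter = 'o', word = 'hll'
Loop ends.

Final answer: 'hll'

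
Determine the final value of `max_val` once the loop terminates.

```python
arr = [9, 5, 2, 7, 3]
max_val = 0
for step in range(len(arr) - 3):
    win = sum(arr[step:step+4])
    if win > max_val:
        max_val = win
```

Let's trace through this code step by step.

Initialize: arr = [9, 5, 2, 7, 3]
Initialize: max_val = 0
Entering loop: for step in range(len(arr) - 3):
After iteration 1: step = 0, max_val = 23, win = 23
After iteration 2: step = 1, max_val = 23, win = 17
Loop ends.

Final answer: 23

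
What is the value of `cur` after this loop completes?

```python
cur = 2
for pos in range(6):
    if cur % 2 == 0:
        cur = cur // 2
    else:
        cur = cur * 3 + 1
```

Let's trace through this code step by step.

Initialize: cur = 2
Entering loop: for pos in range(6):
After iteration 1: pos = 0, cur = 1
After iteration 2: pos = 1, cur = 4
After iteration 3: pos = 2, cur = 2
After iteration 4: pos = 3, cur = 1
After iteration 5: pos = 4, cur = 4
After iteration 6: pos = 5, cur = 2
Loop ends.

Final answer: 2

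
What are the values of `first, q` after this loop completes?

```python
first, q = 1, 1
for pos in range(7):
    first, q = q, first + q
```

Let's trace through this code step by step.

Initialize: first = 1
Initialize: q = 1
Entering loop: for pos in range(7):
After iteration 1: pos = 0, first = 1, q = 2
After iteration 2: pos = 1, first = 2, q = 3
After iteration 3: pos = 2, first = 3, q = 5
After iteration 4: pos = 3, first = 5, q = 8
After iteration 5: pos = 4, first = 8, q = 13
After iteration 6: pos = 5, first = 13, q = 21
After iteration 7: pos = 6, first = 21, q = 34
Loop ends.

Final answer: 21, 34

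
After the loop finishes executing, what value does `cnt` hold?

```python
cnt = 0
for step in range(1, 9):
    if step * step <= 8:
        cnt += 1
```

Let's trace through this code step by step.

Initialize: cnt = 0
Entering loop: for step in range(1, 9):
After iteration 1: step = 1, cnt = 1
After iteration 2: step = 2, cnt = 2
After iteration 3: step = 3, cnt = 2
After iteration 4: step = 4, cnt = 2
After iteration 5: step = 5, cnt = 2
After iteration 6: step = 6, cnt = 2
After iteration 7: step = 7, cnt = 2
After iteration 8: step = 8, cnt = 2
Loop ends.

Final answer: 2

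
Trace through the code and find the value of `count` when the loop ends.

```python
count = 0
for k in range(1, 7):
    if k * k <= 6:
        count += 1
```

Let's trace through this code step by step.

Initialize: count = 0
Entering loop: for k in range(1, 7):
After iteration 1: k = 1, count = 1
After iteration 2: k = 2, count = 2
After iteration 3: k = 3, count = 2
After iteration 4: k = 4, count = 2
After iteration 5: k = 5, count = 2
After iteration 6: k = 6, count = 2
Loop ends.

Final answer: 2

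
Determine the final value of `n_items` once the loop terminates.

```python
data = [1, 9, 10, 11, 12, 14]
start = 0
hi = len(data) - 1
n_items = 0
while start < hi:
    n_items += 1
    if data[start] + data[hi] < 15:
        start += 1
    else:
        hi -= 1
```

Let's trace through this code step by step.

Initialize: data = [1, 9, 10, 11, 12, 14]
Initialize: start = 0
Initialize: hi = 5
Initialize: n_items = 0
Entering loop: while start < hi:
After iteration 1: start = 0, hi = 4, n_items = 1
After iteration 2: start = 1, hi = 4, n_items = 2
After iteration 3: start = 1, hi = 3, n_items = 3
After iteration 4: start = 1, hi = 2, n_items = 4
After iteration 5: start = 1, hi = 1, n_items = 5
Loop ends.

Final answer: 5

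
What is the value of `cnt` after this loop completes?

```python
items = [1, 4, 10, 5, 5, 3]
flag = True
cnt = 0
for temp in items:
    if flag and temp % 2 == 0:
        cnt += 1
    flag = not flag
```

Let's trace through this code step by step.

Initialize: items = [1, 4, 10, 5, 5, 3]
Initialize: flag = True
Initialize: cnt = 0
Entering loop: for temp in items:
After iteration 1: temp = 1, flag = False, cnt = 0
After iteration 2: temp = 4, flag = True, cnt = 0
After iteration 3: temp = 10, flag = False, cnt = 1
After iteration 4: temp = 5, flag = True, cnt = 1
After iteration 5: temp = 5, flag = False, cnt = 1
After iteration 6: temp = 3, flag = True, cnt = 1
Loop ends.

Final answer: 1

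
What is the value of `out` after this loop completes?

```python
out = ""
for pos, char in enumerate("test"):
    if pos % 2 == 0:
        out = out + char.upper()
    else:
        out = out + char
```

Let's trace through this code step by step.

Initialize: out = ''
Entering loop: for pos, char in enumerate("test"):
After iteration 1: pos = 0, char = 't', out = 'T'
After iteration 2: pos = 1, char = 'e', out = 'Te'
After iteration 3: pos = 2, char = 's', out = 'TeS'
After iteration 4: pos = 3, char = 't', out = 'TeSt'
Loop ends.

Final answer: 'TeSt'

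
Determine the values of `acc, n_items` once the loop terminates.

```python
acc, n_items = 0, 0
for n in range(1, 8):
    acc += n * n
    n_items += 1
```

Let's trace through this code step by step.

Initialize: acc = 0
Initialize: n_items = 0
Entering loop: for n in range(1, 8):
After iteration 1: n = 1, acc = 1, n_items = 1
After iteration 2: n = 2, acc = 5, n_items = 2
After iteration 3: n = 3, acc = 14, n_items = 3
After iteration 4: n = 4, acc = 30, n_items = 4
After iteration 5: n = 5, acc = 55, n_items = 5
After iteration 6: n = 6, acc = 91, n_items = 6
After iteration 7: n = 7, acc = 140, n_items = 7
Loop ends.

Final answer: 140, 7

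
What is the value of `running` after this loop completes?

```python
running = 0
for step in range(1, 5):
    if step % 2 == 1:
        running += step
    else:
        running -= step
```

Let's trace through this code step by step.

Initialize: running = 0
Entering loop: for step in range(1, 5):
After iteration 1: step = 1, running = 1
After iteration 2: step = 2, running = -1
After iteration 3: step = 3, running = 2
After iteration 4: step = 4, running = -2
Loop ends.

Final answer: -2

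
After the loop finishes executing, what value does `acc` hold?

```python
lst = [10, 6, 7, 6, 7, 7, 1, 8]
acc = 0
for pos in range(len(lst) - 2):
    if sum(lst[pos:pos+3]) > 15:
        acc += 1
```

Let's trace through this code step by step.

Initialize: lst = [10, 6, 7, 6, 7, 7, 1, 8]
Initialize: acc = 0
Entering loop: for pos in range(len(lst) - 2):
After iteration 1: pos = 0, acc = 1
After iteration 2: pos = 1, acc = 2
After iteration 3: pos = 2, acc = 3
After iteration 4: pos = 3, acc = 4
After iteration 5: pos = 4, acc = 4
After iteration 6: pos = 5, acc = 5
Loop ends.

Final answer: 5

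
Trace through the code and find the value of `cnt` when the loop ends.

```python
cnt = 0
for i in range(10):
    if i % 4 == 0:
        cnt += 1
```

Let's trace through this code step by step.

Initialize: cnt = 0
Entering loop: for i in range(10):
After iteration 1: i = 0, cnt = 1
After iteration 2: i = 1, cnt = 1
After iteration 3: i = 2, cnt = 1
After iteration 4: i = 3, cnt = 1
After iteration 5: i = 4, cnt = 2
After iteration 6: i = 5, cnt = 2
After iteration 7: i = 6, cnt = 2
After iteration 8: i = 7, cnt = 2
After iteration 9: i = 8, cnt = 3
After iteration 10: i = 9, cnt = 3
Loop ends.

Final answer: 3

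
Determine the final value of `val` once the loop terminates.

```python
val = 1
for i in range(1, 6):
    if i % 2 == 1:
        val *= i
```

Let's trace through this code step by step.

Initialize: val = 1
Entering loop: for i in range(1, 6):
After iteration 1: i = 1, val = 1
After iteration 2: i = 2, val = 1
After iteration 3: i = 3, val = 3
After iteration 4: i = 4, val = 3
After iteration 5: i = 5, val = 15
Loop ends.

Final answer: 15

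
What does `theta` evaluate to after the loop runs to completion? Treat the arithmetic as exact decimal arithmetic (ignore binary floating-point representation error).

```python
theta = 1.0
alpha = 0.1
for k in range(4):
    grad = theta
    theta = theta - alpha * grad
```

Let's trace through this code step by step.

Initialize: theta = 1.0
Initialize: alpha = 0.1
Entering loop: for k in range(4):
After iteration 1: k = 0, theta = 0.9, grad = 1.0
After iteration 2: k = 1, theta = 0.81, grad = 0.9
After iteration 3: k = 2, theta = 0.729, grad = 0.81
After iteration 4: k = 3, theta = 0.6561, grad = 0.729
Loop ends.

Final answer: 0.6561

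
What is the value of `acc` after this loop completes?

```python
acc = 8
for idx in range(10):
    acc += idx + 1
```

Let's trace through this code step by step.

Initialize: acc = 8
Entering loop: for idx in range(10):
After iteration 1: idx = 0, acc = 9
After iteration 2: idx = 1, acc = 11
After iteration 3: idx = 2, acc = 14
After iteration 4: idx = 3, acc = 18
After iteration 5: idx = 4, acc = 23
After iteration 6: idx = 5, acc = 29
After iteration 7: idx = 6, acc = 36
After iteration 8: idx = 7, acc = 44
After iteration 9: idx = 8, acc = 53
After iteration 10: idx = 9, acc = 63
Loop ends.

Final answer: 63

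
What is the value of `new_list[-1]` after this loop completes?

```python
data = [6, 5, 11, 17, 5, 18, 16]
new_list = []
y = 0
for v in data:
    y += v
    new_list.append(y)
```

Let's trace through this code step by step.

Initialize: data = [6, 5, 11, 17, 5, 18, 16]
Initialize: new_list = []
Initialize: y = 0
Entering loop: for v in data:
After iteration 1: v = 6, new_list = [6], y = 6
After iteration 2: v = 5, new_list = [6, 11], y = 11
After iteration 3: v = 11, new_list = [6, 11, 22], y = 22
After iteration 4: v = 17, new_list = [6, 11, 22, 39], y = 39
After iteration 5: v = 5, new_list = [6, 11, 22, 39, 44], y = 44
After iteration 6: v = 18, new_list = [6, 11, 22, 39, 44, 62], y = 62
After iteration 7: v = 16, new_list = [6, 11, 22, 39, 44, 62, 78], y = 78
Loop ends.
new_list[-1] = 78

Final answer: 78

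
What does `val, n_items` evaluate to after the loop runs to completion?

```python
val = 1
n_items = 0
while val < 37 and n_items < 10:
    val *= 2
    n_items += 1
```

Let's trace through this code step by step.

Initialize: val = 1
Initialize: n_items = 0
Entering loop: while val < 37 and n_items < 10:
After iteration 1: val = 2, n_items = 1
After iteration 2: val = 4, n_items = 2
After iteration 3: val = 8, n_items = 3
After iteration 4: val = 16, n_items = 4
After iteration 5: val = 32, n_items = 5
After iteration 6: val = 64, n_items = 6
Loop ends.

Final answer: 64, 6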